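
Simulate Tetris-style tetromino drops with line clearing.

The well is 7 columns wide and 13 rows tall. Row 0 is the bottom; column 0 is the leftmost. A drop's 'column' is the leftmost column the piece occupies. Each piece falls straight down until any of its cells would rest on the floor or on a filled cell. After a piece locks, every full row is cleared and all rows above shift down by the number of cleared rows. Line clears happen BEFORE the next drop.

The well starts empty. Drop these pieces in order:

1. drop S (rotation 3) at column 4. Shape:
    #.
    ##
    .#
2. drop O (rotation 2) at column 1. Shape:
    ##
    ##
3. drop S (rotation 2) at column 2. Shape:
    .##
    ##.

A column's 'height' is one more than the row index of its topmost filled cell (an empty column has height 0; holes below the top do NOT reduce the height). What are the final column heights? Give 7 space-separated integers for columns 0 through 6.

Drop 1: S rot3 at col 4 lands with bottom-row=0; cleared 0 line(s) (total 0); column heights now [0 0 0 0 3 2 0], max=3
Drop 2: O rot2 at col 1 lands with bottom-row=0; cleared 0 line(s) (total 0); column heights now [0 2 2 0 3 2 0], max=3
Drop 3: S rot2 at col 2 lands with bottom-row=2; cleared 0 line(s) (total 0); column heights now [0 2 3 4 4 2 0], max=4

Answer: 0 2 3 4 4 2 0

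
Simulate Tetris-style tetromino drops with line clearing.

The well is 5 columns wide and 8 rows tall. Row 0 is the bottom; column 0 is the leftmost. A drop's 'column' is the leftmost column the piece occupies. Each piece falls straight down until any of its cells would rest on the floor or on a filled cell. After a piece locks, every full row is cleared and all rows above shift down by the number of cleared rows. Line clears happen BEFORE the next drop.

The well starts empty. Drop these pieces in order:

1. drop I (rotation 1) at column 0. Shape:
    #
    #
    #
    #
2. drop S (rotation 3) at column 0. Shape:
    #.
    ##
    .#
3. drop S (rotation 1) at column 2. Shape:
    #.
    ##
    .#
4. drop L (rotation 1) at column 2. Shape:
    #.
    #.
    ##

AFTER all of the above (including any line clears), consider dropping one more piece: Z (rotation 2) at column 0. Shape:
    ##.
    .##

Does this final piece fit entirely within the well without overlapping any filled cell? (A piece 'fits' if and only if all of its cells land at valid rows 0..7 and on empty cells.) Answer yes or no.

Answer: yes

Derivation:
Drop 1: I rot1 at col 0 lands with bottom-row=0; cleared 0 line(s) (total 0); column heights now [4 0 0 0 0], max=4
Drop 2: S rot3 at col 0 lands with bottom-row=3; cleared 0 line(s) (total 0); column heights now [6 5 0 0 0], max=6
Drop 3: S rot1 at col 2 lands with bottom-row=0; cleared 0 line(s) (total 0); column heights now [6 5 3 2 0], max=6
Drop 4: L rot1 at col 2 lands with bottom-row=3; cleared 0 line(s) (total 0); column heights now [6 5 6 4 0], max=6
Test piece Z rot2 at col 0 (width 3): heights before test = [6 5 6 4 0]; fits = True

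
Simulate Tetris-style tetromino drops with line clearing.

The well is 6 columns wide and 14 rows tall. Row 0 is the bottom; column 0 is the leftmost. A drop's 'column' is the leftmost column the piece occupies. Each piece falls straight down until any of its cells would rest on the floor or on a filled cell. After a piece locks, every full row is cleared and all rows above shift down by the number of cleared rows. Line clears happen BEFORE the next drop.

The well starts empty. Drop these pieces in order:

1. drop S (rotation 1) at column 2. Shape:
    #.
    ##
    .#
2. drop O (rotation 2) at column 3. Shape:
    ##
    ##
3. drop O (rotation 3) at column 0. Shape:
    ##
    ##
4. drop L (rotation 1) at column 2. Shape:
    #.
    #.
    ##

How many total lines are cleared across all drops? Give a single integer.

Drop 1: S rot1 at col 2 lands with bottom-row=0; cleared 0 line(s) (total 0); column heights now [0 0 3 2 0 0], max=3
Drop 2: O rot2 at col 3 lands with bottom-row=2; cleared 0 line(s) (total 0); column heights now [0 0 3 4 4 0], max=4
Drop 3: O rot3 at col 0 lands with bottom-row=0; cleared 0 line(s) (total 0); column heights now [2 2 3 4 4 0], max=4
Drop 4: L rot1 at col 2 lands with bottom-row=4; cleared 0 line(s) (total 0); column heights now [2 2 7 5 4 0], max=7

Answer: 0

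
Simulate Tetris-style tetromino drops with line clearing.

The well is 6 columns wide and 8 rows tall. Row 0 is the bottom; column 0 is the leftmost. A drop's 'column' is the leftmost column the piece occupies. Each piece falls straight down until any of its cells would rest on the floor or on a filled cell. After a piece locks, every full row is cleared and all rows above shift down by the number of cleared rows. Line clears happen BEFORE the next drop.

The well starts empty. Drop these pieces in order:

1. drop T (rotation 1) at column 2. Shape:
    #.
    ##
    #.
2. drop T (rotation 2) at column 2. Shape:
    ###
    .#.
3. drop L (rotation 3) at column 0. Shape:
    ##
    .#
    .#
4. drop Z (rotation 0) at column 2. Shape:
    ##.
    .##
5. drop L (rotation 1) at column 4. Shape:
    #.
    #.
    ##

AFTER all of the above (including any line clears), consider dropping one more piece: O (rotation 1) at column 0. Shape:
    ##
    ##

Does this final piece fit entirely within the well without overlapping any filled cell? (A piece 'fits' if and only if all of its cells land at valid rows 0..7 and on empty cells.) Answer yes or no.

Drop 1: T rot1 at col 2 lands with bottom-row=0; cleared 0 line(s) (total 0); column heights now [0 0 3 2 0 0], max=3
Drop 2: T rot2 at col 2 lands with bottom-row=2; cleared 0 line(s) (total 0); column heights now [0 0 4 4 4 0], max=4
Drop 3: L rot3 at col 0 lands with bottom-row=0; cleared 0 line(s) (total 0); column heights now [3 3 4 4 4 0], max=4
Drop 4: Z rot0 at col 2 lands with bottom-row=4; cleared 0 line(s) (total 0); column heights now [3 3 6 6 5 0], max=6
Drop 5: L rot1 at col 4 lands with bottom-row=5; cleared 0 line(s) (total 0); column heights now [3 3 6 6 8 6], max=8
Test piece O rot1 at col 0 (width 2): heights before test = [3 3 6 6 8 6]; fits = True

Answer: yes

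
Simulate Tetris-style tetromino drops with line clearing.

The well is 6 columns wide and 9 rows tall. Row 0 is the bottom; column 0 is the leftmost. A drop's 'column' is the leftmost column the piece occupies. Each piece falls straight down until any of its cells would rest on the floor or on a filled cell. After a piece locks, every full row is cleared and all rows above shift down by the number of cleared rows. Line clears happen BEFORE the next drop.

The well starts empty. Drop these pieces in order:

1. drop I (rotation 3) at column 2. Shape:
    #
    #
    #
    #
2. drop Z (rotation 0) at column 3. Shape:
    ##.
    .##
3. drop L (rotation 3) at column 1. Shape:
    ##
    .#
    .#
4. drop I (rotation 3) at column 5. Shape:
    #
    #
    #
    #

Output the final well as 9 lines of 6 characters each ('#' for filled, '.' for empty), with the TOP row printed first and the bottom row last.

Drop 1: I rot3 at col 2 lands with bottom-row=0; cleared 0 line(s) (total 0); column heights now [0 0 4 0 0 0], max=4
Drop 2: Z rot0 at col 3 lands with bottom-row=0; cleared 0 line(s) (total 0); column heights now [0 0 4 2 2 1], max=4
Drop 3: L rot3 at col 1 lands with bottom-row=4; cleared 0 line(s) (total 0); column heights now [0 7 7 2 2 1], max=7
Drop 4: I rot3 at col 5 lands with bottom-row=1; cleared 0 line(s) (total 0); column heights now [0 7 7 2 2 5], max=7

Answer: ......
......
.##...
..#...
..#..#
..#..#
..#..#
..####
..#.##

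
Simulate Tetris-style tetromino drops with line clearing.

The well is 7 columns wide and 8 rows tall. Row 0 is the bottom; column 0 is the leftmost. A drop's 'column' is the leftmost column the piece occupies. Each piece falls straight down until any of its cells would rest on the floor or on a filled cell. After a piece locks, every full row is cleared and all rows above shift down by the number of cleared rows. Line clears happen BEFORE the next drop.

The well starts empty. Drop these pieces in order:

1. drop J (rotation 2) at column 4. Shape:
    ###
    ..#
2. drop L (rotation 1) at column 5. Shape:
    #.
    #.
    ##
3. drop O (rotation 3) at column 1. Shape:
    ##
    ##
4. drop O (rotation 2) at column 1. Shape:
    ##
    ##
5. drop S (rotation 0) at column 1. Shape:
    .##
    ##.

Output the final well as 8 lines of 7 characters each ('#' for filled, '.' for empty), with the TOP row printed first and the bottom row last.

Drop 1: J rot2 at col 4 lands with bottom-row=0; cleared 0 line(s) (total 0); column heights now [0 0 0 0 2 2 2], max=2
Drop 2: L rot1 at col 5 lands with bottom-row=2; cleared 0 line(s) (total 0); column heights now [0 0 0 0 2 5 3], max=5
Drop 3: O rot3 at col 1 lands with bottom-row=0; cleared 0 line(s) (total 0); column heights now [0 2 2 0 2 5 3], max=5
Drop 4: O rot2 at col 1 lands with bottom-row=2; cleared 0 line(s) (total 0); column heights now [0 4 4 0 2 5 3], max=5
Drop 5: S rot0 at col 1 lands with bottom-row=4; cleared 0 line(s) (total 0); column heights now [0 5 6 6 2 5 3], max=6

Answer: .......
.......
..##...
.##..#.
.##..#.
.##..##
.##.###
.##...#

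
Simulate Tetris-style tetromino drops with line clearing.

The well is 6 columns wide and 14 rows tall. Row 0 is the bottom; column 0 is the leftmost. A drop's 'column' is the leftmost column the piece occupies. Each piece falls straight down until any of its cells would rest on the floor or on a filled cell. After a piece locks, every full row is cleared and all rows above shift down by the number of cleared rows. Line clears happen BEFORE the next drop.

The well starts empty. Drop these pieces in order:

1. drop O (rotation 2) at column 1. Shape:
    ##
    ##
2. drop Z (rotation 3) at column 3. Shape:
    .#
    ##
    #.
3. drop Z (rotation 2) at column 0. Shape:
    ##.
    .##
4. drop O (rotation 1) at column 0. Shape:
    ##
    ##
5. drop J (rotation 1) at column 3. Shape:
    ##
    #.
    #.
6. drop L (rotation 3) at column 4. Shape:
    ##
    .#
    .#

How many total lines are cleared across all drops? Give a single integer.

Answer: 0

Derivation:
Drop 1: O rot2 at col 1 lands with bottom-row=0; cleared 0 line(s) (total 0); column heights now [0 2 2 0 0 0], max=2
Drop 2: Z rot3 at col 3 lands with bottom-row=0; cleared 0 line(s) (total 0); column heights now [0 2 2 2 3 0], max=3
Drop 3: Z rot2 at col 0 lands with bottom-row=2; cleared 0 line(s) (total 0); column heights now [4 4 3 2 3 0], max=4
Drop 4: O rot1 at col 0 lands with bottom-row=4; cleared 0 line(s) (total 0); column heights now [6 6 3 2 3 0], max=6
Drop 5: J rot1 at col 3 lands with bottom-row=2; cleared 0 line(s) (total 0); column heights now [6 6 3 5 5 0], max=6
Drop 6: L rot3 at col 4 lands with bottom-row=3; cleared 0 line(s) (total 0); column heights now [6 6 3 5 6 6], max=6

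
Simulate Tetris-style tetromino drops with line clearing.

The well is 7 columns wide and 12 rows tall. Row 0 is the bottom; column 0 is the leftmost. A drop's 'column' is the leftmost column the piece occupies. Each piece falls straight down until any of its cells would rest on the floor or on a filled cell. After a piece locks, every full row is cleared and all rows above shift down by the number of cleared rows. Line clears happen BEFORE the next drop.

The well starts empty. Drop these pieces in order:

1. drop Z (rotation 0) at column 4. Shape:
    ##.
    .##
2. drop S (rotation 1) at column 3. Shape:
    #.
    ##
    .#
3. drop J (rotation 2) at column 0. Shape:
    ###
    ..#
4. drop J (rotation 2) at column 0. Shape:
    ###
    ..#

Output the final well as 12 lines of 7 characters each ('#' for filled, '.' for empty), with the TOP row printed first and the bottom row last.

Answer: .......
.......
.......
.......
.......
.......
.......
...#...
#####..
..#.#..
###.##.
..#..##

Derivation:
Drop 1: Z rot0 at col 4 lands with bottom-row=0; cleared 0 line(s) (total 0); column heights now [0 0 0 0 2 2 1], max=2
Drop 2: S rot1 at col 3 lands with bottom-row=2; cleared 0 line(s) (total 0); column heights now [0 0 0 5 4 2 1], max=5
Drop 3: J rot2 at col 0 lands with bottom-row=0; cleared 0 line(s) (total 0); column heights now [2 2 2 5 4 2 1], max=5
Drop 4: J rot2 at col 0 lands with bottom-row=2; cleared 0 line(s) (total 0); column heights now [4 4 4 5 4 2 1], max=5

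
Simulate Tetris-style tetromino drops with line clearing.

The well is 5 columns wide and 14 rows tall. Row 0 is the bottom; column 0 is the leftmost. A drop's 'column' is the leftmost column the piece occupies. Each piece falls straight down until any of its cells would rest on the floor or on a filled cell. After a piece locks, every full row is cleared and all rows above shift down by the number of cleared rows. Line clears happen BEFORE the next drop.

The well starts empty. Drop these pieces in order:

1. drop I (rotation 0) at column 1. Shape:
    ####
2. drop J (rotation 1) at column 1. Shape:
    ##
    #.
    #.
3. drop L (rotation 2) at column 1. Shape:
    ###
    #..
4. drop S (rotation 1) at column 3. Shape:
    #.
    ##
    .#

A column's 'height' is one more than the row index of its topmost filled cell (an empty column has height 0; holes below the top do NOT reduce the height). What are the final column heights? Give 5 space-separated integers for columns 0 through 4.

Drop 1: I rot0 at col 1 lands with bottom-row=0; cleared 0 line(s) (total 0); column heights now [0 1 1 1 1], max=1
Drop 2: J rot1 at col 1 lands with bottom-row=1; cleared 0 line(s) (total 0); column heights now [0 4 4 1 1], max=4
Drop 3: L rot2 at col 1 lands with bottom-row=4; cleared 0 line(s) (total 0); column heights now [0 6 6 6 1], max=6
Drop 4: S rot1 at col 3 lands with bottom-row=5; cleared 0 line(s) (total 0); column heights now [0 6 6 8 7], max=8

Answer: 0 6 6 8 7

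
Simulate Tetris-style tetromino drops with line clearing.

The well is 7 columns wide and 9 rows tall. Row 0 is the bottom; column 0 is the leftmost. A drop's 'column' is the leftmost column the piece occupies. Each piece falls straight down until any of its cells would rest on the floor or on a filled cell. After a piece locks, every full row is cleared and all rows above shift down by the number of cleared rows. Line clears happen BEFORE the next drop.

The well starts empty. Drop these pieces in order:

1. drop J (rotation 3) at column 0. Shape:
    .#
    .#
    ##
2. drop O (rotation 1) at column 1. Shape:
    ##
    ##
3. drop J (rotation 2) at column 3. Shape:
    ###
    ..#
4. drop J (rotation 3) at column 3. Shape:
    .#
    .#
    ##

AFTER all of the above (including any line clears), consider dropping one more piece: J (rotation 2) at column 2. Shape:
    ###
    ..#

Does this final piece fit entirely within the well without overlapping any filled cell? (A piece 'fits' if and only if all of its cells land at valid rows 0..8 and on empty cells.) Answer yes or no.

Answer: yes

Derivation:
Drop 1: J rot3 at col 0 lands with bottom-row=0; cleared 0 line(s) (total 0); column heights now [1 3 0 0 0 0 0], max=3
Drop 2: O rot1 at col 1 lands with bottom-row=3; cleared 0 line(s) (total 0); column heights now [1 5 5 0 0 0 0], max=5
Drop 3: J rot2 at col 3 lands with bottom-row=0; cleared 0 line(s) (total 0); column heights now [1 5 5 2 2 2 0], max=5
Drop 4: J rot3 at col 3 lands with bottom-row=2; cleared 0 line(s) (total 0); column heights now [1 5 5 3 5 2 0], max=5
Test piece J rot2 at col 2 (width 3): heights before test = [1 5 5 3 5 2 0]; fits = True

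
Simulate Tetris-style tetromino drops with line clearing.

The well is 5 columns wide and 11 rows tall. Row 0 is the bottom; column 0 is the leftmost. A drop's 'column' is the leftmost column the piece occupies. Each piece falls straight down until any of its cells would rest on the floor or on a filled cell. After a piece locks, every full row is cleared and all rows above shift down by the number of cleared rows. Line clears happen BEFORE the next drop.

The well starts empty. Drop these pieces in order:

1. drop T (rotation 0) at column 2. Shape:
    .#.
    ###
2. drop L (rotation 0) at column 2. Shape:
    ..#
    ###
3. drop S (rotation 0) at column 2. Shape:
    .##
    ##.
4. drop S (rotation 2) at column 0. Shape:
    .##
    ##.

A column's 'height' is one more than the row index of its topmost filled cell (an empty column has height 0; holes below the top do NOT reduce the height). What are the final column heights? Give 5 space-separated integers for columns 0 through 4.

Drop 1: T rot0 at col 2 lands with bottom-row=0; cleared 0 line(s) (total 0); column heights now [0 0 1 2 1], max=2
Drop 2: L rot0 at col 2 lands with bottom-row=2; cleared 0 line(s) (total 0); column heights now [0 0 3 3 4], max=4
Drop 3: S rot0 at col 2 lands with bottom-row=3; cleared 0 line(s) (total 0); column heights now [0 0 4 5 5], max=5
Drop 4: S rot2 at col 0 lands with bottom-row=3; cleared 1 line(s) (total 1); column heights now [0 4 4 4 4], max=4

Answer: 0 4 4 4 4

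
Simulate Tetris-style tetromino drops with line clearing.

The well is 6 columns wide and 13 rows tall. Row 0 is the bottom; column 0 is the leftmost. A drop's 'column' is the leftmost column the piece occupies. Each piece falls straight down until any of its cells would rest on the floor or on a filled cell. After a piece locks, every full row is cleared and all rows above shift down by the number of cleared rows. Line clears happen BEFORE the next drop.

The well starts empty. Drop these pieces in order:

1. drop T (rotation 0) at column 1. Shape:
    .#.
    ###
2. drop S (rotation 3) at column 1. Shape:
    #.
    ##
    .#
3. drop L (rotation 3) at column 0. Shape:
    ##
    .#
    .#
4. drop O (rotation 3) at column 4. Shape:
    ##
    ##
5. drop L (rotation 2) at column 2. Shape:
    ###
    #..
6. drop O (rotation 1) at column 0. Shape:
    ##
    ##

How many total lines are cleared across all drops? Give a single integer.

Answer: 0

Derivation:
Drop 1: T rot0 at col 1 lands with bottom-row=0; cleared 0 line(s) (total 0); column heights now [0 1 2 1 0 0], max=2
Drop 2: S rot3 at col 1 lands with bottom-row=2; cleared 0 line(s) (total 0); column heights now [0 5 4 1 0 0], max=5
Drop 3: L rot3 at col 0 lands with bottom-row=5; cleared 0 line(s) (total 0); column heights now [8 8 4 1 0 0], max=8
Drop 4: O rot3 at col 4 lands with bottom-row=0; cleared 0 line(s) (total 0); column heights now [8 8 4 1 2 2], max=8
Drop 5: L rot2 at col 2 lands with bottom-row=4; cleared 0 line(s) (total 0); column heights now [8 8 6 6 6 2], max=8
Drop 6: O rot1 at col 0 lands with bottom-row=8; cleared 0 line(s) (total 0); column heights now [10 10 6 6 6 2], max=10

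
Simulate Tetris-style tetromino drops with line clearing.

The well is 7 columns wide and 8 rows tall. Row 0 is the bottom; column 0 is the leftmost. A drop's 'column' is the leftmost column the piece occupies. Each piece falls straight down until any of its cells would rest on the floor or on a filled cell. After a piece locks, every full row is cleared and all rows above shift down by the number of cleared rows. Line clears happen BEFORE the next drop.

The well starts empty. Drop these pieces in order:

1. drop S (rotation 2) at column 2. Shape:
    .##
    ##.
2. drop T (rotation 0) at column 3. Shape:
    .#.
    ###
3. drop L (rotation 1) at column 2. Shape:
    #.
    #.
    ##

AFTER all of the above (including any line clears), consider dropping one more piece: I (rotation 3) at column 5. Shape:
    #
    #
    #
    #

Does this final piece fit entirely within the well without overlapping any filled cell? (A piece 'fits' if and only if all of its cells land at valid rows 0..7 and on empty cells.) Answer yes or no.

Answer: yes

Derivation:
Drop 1: S rot2 at col 2 lands with bottom-row=0; cleared 0 line(s) (total 0); column heights now [0 0 1 2 2 0 0], max=2
Drop 2: T rot0 at col 3 lands with bottom-row=2; cleared 0 line(s) (total 0); column heights now [0 0 1 3 4 3 0], max=4
Drop 3: L rot1 at col 2 lands with bottom-row=3; cleared 0 line(s) (total 0); column heights now [0 0 6 4 4 3 0], max=6
Test piece I rot3 at col 5 (width 1): heights before test = [0 0 6 4 4 3 0]; fits = True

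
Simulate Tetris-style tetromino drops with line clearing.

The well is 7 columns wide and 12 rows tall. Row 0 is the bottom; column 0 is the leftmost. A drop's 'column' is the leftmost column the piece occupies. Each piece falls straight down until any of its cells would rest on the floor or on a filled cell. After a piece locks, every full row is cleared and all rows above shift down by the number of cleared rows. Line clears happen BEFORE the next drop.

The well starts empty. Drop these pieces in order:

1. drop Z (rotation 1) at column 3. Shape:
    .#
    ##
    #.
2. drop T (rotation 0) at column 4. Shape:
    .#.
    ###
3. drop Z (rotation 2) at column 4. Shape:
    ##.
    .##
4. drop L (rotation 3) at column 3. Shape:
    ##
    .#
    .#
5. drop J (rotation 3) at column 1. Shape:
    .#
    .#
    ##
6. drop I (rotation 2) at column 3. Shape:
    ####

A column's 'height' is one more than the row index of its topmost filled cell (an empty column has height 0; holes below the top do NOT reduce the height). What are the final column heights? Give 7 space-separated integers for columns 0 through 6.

Drop 1: Z rot1 at col 3 lands with bottom-row=0; cleared 0 line(s) (total 0); column heights now [0 0 0 2 3 0 0], max=3
Drop 2: T rot0 at col 4 lands with bottom-row=3; cleared 0 line(s) (total 0); column heights now [0 0 0 2 4 5 4], max=5
Drop 3: Z rot2 at col 4 lands with bottom-row=5; cleared 0 line(s) (total 0); column heights now [0 0 0 2 7 7 6], max=7
Drop 4: L rot3 at col 3 lands with bottom-row=7; cleared 0 line(s) (total 0); column heights now [0 0 0 10 10 7 6], max=10
Drop 5: J rot3 at col 1 lands with bottom-row=0; cleared 0 line(s) (total 0); column heights now [0 1 3 10 10 7 6], max=10
Drop 6: I rot2 at col 3 lands with bottom-row=10; cleared 0 line(s) (total 0); column heights now [0 1 3 11 11 11 11], max=11

Answer: 0 1 3 11 11 11 11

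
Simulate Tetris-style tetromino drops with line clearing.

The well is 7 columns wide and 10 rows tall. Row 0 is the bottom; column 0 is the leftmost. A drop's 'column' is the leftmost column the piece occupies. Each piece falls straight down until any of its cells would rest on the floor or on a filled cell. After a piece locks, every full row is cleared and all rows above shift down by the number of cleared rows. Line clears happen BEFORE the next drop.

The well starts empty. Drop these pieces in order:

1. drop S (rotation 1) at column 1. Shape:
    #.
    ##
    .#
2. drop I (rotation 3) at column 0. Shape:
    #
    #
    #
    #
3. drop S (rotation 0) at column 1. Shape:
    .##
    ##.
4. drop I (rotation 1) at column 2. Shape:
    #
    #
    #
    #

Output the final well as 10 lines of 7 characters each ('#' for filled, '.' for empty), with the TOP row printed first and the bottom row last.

Answer: .......
..#....
..#....
..#....
..#....
..##...
###....
##.....
###....
#.#....

Derivation:
Drop 1: S rot1 at col 1 lands with bottom-row=0; cleared 0 line(s) (total 0); column heights now [0 3 2 0 0 0 0], max=3
Drop 2: I rot3 at col 0 lands with bottom-row=0; cleared 0 line(s) (total 0); column heights now [4 3 2 0 0 0 0], max=4
Drop 3: S rot0 at col 1 lands with bottom-row=3; cleared 0 line(s) (total 0); column heights now [4 4 5 5 0 0 0], max=5
Drop 4: I rot1 at col 2 lands with bottom-row=5; cleared 0 line(s) (total 0); column heights now [4 4 9 5 0 0 0], max=9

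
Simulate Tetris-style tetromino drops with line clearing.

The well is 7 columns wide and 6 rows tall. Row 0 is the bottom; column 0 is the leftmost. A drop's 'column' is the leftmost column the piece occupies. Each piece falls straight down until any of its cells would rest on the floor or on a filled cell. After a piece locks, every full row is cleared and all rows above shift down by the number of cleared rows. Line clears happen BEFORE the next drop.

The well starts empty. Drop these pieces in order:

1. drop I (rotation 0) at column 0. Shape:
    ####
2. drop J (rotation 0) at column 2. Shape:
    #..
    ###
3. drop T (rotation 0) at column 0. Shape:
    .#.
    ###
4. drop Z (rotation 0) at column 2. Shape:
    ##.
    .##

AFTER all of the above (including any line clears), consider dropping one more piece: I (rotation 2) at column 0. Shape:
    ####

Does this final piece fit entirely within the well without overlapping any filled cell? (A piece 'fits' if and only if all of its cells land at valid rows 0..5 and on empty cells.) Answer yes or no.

Drop 1: I rot0 at col 0 lands with bottom-row=0; cleared 0 line(s) (total 0); column heights now [1 1 1 1 0 0 0], max=1
Drop 2: J rot0 at col 2 lands with bottom-row=1; cleared 0 line(s) (total 0); column heights now [1 1 3 2 2 0 0], max=3
Drop 3: T rot0 at col 0 lands with bottom-row=3; cleared 0 line(s) (total 0); column heights now [4 5 4 2 2 0 0], max=5
Drop 4: Z rot0 at col 2 lands with bottom-row=3; cleared 0 line(s) (total 0); column heights now [4 5 5 5 4 0 0], max=5
Test piece I rot2 at col 0 (width 4): heights before test = [4 5 5 5 4 0 0]; fits = True

Answer: yes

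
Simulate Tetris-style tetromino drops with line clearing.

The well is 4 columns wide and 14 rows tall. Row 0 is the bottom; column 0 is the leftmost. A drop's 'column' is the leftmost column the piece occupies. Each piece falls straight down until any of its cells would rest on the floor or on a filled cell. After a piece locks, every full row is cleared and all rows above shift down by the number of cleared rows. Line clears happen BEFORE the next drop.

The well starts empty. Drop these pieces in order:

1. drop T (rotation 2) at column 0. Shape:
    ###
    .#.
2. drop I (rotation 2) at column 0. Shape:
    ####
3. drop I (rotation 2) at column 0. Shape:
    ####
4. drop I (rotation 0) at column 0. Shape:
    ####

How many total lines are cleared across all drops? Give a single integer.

Answer: 3

Derivation:
Drop 1: T rot2 at col 0 lands with bottom-row=0; cleared 0 line(s) (total 0); column heights now [2 2 2 0], max=2
Drop 2: I rot2 at col 0 lands with bottom-row=2; cleared 1 line(s) (total 1); column heights now [2 2 2 0], max=2
Drop 3: I rot2 at col 0 lands with bottom-row=2; cleared 1 line(s) (total 2); column heights now [2 2 2 0], max=2
Drop 4: I rot0 at col 0 lands with bottom-row=2; cleared 1 line(s) (total 3); column heights now [2 2 2 0], max=2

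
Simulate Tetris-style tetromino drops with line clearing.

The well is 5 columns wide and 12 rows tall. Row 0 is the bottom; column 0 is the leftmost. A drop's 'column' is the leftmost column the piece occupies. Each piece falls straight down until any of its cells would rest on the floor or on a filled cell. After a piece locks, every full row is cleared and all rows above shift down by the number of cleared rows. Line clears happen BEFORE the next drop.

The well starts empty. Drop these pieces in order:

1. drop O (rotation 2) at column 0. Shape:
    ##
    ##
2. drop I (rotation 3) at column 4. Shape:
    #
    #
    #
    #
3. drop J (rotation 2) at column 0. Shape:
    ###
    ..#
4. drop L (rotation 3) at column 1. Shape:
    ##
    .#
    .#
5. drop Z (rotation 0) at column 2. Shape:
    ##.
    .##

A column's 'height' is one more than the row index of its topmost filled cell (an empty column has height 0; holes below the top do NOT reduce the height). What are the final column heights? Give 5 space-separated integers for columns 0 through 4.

Drop 1: O rot2 at col 0 lands with bottom-row=0; cleared 0 line(s) (total 0); column heights now [2 2 0 0 0], max=2
Drop 2: I rot3 at col 4 lands with bottom-row=0; cleared 0 line(s) (total 0); column heights now [2 2 0 0 4], max=4
Drop 3: J rot2 at col 0 lands with bottom-row=1; cleared 0 line(s) (total 0); column heights now [3 3 3 0 4], max=4
Drop 4: L rot3 at col 1 lands with bottom-row=3; cleared 0 line(s) (total 0); column heights now [3 6 6 0 4], max=6
Drop 5: Z rot0 at col 2 lands with bottom-row=5; cleared 0 line(s) (total 0); column heights now [3 6 7 7 6], max=7

Answer: 3 6 7 7 6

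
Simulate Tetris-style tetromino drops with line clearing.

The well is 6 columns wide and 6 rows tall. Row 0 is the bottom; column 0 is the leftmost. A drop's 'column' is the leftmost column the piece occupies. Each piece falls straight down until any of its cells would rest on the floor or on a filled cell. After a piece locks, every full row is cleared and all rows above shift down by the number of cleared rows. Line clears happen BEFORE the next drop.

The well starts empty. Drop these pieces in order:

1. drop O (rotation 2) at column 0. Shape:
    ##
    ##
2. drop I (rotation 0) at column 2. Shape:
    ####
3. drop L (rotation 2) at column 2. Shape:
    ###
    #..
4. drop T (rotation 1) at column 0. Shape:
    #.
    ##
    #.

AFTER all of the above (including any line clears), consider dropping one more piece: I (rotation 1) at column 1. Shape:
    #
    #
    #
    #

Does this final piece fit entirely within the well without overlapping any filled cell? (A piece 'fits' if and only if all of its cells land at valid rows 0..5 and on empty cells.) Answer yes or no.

Answer: no

Derivation:
Drop 1: O rot2 at col 0 lands with bottom-row=0; cleared 0 line(s) (total 0); column heights now [2 2 0 0 0 0], max=2
Drop 2: I rot0 at col 2 lands with bottom-row=0; cleared 1 line(s) (total 1); column heights now [1 1 0 0 0 0], max=1
Drop 3: L rot2 at col 2 lands with bottom-row=0; cleared 0 line(s) (total 1); column heights now [1 1 2 2 2 0], max=2
Drop 4: T rot1 at col 0 lands with bottom-row=1; cleared 0 line(s) (total 1); column heights now [4 3 2 2 2 0], max=4
Test piece I rot1 at col 1 (width 1): heights before test = [4 3 2 2 2 0]; fits = False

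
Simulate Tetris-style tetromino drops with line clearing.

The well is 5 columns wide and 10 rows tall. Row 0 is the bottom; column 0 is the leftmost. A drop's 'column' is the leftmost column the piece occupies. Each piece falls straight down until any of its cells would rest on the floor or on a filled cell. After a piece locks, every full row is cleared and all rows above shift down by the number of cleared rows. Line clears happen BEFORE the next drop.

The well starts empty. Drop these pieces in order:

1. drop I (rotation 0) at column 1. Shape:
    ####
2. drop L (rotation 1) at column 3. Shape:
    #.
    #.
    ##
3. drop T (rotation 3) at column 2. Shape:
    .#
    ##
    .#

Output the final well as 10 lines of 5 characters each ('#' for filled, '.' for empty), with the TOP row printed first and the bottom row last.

Drop 1: I rot0 at col 1 lands with bottom-row=0; cleared 0 line(s) (total 0); column heights now [0 1 1 1 1], max=1
Drop 2: L rot1 at col 3 lands with bottom-row=1; cleared 0 line(s) (total 0); column heights now [0 1 1 4 2], max=4
Drop 3: T rot3 at col 2 lands with bottom-row=4; cleared 0 line(s) (total 0); column heights now [0 1 6 7 2], max=7

Answer: .....
.....
.....
...#.
..##.
...#.
...#.
...#.
...##
.####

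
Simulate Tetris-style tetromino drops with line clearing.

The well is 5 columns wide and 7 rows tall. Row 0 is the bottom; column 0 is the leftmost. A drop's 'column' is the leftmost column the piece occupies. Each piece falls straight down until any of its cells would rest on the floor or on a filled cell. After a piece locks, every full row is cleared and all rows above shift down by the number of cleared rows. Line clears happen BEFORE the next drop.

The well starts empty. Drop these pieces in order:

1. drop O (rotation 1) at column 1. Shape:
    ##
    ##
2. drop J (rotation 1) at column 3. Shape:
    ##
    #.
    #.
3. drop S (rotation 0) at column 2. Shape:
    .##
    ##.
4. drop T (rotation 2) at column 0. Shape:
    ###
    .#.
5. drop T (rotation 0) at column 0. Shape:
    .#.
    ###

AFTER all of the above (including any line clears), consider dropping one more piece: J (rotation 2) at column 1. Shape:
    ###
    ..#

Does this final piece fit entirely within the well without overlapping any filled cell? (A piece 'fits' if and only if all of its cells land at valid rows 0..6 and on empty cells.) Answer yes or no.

Drop 1: O rot1 at col 1 lands with bottom-row=0; cleared 0 line(s) (total 0); column heights now [0 2 2 0 0], max=2
Drop 2: J rot1 at col 3 lands with bottom-row=0; cleared 0 line(s) (total 0); column heights now [0 2 2 3 3], max=3
Drop 3: S rot0 at col 2 lands with bottom-row=3; cleared 0 line(s) (total 0); column heights now [0 2 4 5 5], max=5
Drop 4: T rot2 at col 0 lands with bottom-row=3; cleared 1 line(s) (total 1); column heights now [0 4 4 4 3], max=4
Drop 5: T rot0 at col 0 lands with bottom-row=4; cleared 0 line(s) (total 1); column heights now [5 6 5 4 3], max=6
Test piece J rot2 at col 1 (width 3): heights before test = [5 6 5 4 3]; fits = True

Answer: yes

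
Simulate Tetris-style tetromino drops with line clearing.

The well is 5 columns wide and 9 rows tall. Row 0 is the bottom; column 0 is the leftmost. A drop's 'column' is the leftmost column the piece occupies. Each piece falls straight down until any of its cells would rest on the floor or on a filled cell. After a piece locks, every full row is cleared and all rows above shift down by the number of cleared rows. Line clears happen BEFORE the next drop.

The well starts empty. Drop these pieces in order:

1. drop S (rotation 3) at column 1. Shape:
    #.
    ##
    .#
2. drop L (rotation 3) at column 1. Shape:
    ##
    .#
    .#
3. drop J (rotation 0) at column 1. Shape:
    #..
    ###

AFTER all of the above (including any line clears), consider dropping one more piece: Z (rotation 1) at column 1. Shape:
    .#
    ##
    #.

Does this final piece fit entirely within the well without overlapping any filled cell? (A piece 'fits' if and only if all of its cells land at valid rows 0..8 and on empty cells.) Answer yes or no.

Drop 1: S rot3 at col 1 lands with bottom-row=0; cleared 0 line(s) (total 0); column heights now [0 3 2 0 0], max=3
Drop 2: L rot3 at col 1 lands with bottom-row=2; cleared 0 line(s) (total 0); column heights now [0 5 5 0 0], max=5
Drop 3: J rot0 at col 1 lands with bottom-row=5; cleared 0 line(s) (total 0); column heights now [0 7 6 6 0], max=7
Test piece Z rot1 at col 1 (width 2): heights before test = [0 7 6 6 0]; fits = False

Answer: no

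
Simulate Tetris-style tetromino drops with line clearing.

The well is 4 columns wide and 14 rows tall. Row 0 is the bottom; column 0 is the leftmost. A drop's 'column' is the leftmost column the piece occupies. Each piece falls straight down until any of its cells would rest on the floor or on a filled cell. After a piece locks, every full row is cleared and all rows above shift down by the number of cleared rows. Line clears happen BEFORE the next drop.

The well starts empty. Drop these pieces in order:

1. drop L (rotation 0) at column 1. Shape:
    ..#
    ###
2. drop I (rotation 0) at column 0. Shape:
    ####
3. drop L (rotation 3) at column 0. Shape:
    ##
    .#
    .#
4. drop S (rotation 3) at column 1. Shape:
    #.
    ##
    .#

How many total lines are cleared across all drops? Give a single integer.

Drop 1: L rot0 at col 1 lands with bottom-row=0; cleared 0 line(s) (total 0); column heights now [0 1 1 2], max=2
Drop 2: I rot0 at col 0 lands with bottom-row=2; cleared 1 line(s) (total 1); column heights now [0 1 1 2], max=2
Drop 3: L rot3 at col 0 lands with bottom-row=1; cleared 0 line(s) (total 1); column heights now [4 4 1 2], max=4
Drop 4: S rot3 at col 1 lands with bottom-row=3; cleared 0 line(s) (total 1); column heights now [4 6 5 2], max=6

Answer: 1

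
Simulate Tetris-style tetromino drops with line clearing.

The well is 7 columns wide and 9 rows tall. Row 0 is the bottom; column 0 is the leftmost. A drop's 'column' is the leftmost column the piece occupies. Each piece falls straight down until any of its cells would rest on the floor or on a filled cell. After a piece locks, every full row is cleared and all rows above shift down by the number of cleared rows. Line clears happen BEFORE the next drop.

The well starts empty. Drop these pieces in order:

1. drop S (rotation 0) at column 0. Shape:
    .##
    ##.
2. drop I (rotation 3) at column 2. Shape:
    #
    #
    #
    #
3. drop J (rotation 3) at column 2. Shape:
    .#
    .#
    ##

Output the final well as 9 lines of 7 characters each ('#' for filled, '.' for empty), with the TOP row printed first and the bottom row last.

Answer: ...#...
...#...
..##...
..#....
..#....
..#....
..#....
.##....
##.....

Derivation:
Drop 1: S rot0 at col 0 lands with bottom-row=0; cleared 0 line(s) (total 0); column heights now [1 2 2 0 0 0 0], max=2
Drop 2: I rot3 at col 2 lands with bottom-row=2; cleared 0 line(s) (total 0); column heights now [1 2 6 0 0 0 0], max=6
Drop 3: J rot3 at col 2 lands with bottom-row=6; cleared 0 line(s) (total 0); column heights now [1 2 7 9 0 0 0], max=9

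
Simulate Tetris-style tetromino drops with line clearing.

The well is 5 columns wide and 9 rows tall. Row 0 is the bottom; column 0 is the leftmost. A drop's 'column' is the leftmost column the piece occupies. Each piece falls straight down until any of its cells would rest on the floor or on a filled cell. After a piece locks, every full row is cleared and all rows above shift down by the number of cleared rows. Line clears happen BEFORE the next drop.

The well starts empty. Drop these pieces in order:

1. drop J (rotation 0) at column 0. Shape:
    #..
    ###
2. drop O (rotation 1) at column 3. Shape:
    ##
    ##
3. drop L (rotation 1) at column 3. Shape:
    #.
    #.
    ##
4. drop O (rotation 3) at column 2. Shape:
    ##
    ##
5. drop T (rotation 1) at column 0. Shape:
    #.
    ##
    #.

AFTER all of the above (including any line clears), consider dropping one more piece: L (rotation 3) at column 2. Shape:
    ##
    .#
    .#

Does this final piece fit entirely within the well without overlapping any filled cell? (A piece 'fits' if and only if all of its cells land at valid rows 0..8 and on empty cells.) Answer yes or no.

Answer: yes

Derivation:
Drop 1: J rot0 at col 0 lands with bottom-row=0; cleared 0 line(s) (total 0); column heights now [2 1 1 0 0], max=2
Drop 2: O rot1 at col 3 lands with bottom-row=0; cleared 1 line(s) (total 1); column heights now [1 0 0 1 1], max=1
Drop 3: L rot1 at col 3 lands with bottom-row=1; cleared 0 line(s) (total 1); column heights now [1 0 0 4 2], max=4
Drop 4: O rot3 at col 2 lands with bottom-row=4; cleared 0 line(s) (total 1); column heights now [1 0 6 6 2], max=6
Drop 5: T rot1 at col 0 lands with bottom-row=1; cleared 0 line(s) (total 1); column heights now [4 3 6 6 2], max=6
Test piece L rot3 at col 2 (width 2): heights before test = [4 3 6 6 2]; fits = True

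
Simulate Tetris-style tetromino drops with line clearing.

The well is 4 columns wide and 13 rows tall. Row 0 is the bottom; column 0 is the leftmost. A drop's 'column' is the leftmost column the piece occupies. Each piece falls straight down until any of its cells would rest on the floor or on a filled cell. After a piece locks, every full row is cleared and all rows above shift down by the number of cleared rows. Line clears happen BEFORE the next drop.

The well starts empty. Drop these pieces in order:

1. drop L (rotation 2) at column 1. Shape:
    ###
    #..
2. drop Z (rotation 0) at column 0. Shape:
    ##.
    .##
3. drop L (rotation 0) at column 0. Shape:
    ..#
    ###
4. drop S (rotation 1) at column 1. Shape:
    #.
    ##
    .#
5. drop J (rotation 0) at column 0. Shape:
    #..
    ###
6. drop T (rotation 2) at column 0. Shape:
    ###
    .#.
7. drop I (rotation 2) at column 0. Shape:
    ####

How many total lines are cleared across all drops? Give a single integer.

Drop 1: L rot2 at col 1 lands with bottom-row=0; cleared 0 line(s) (total 0); column heights now [0 2 2 2], max=2
Drop 2: Z rot0 at col 0 lands with bottom-row=2; cleared 0 line(s) (total 0); column heights now [4 4 3 2], max=4
Drop 3: L rot0 at col 0 lands with bottom-row=4; cleared 0 line(s) (total 0); column heights now [5 5 6 2], max=6
Drop 4: S rot1 at col 1 lands with bottom-row=6; cleared 0 line(s) (total 0); column heights now [5 9 8 2], max=9
Drop 5: J rot0 at col 0 lands with bottom-row=9; cleared 0 line(s) (total 0); column heights now [11 10 10 2], max=11
Drop 6: T rot2 at col 0 lands with bottom-row=10; cleared 0 line(s) (total 0); column heights now [12 12 12 2], max=12
Drop 7: I rot2 at col 0 lands with bottom-row=12; cleared 1 line(s) (total 1); column heights now [12 12 12 2], max=12

Answer: 1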